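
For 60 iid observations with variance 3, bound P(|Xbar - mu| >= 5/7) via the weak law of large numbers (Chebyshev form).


Var(Xbar) = Var(X)/n = 3/60
Chebyshev: P(|Xbar-mu| >= 5/7) <= Var(Xbar)/(5/7)^2 = (1/20)/(25/49) = 49/500

49/500


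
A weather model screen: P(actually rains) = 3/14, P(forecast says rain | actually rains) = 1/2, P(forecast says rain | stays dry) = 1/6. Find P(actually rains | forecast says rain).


P(A) = P(A|B)P(B) + P(A|B')P(B') = 1/2*3/14 + 1/6*11/14 = 5/21
P(B|A) = P(A|B)P(B)/P(A) = (3/28)/(5/21) = 9/20

9/20


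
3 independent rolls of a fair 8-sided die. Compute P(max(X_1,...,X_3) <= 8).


P(max <= 8) = P(all X_i <= 8) = (P(X_1 <= 8))^3
= (8/8)^3 = 1^3 = 1

1


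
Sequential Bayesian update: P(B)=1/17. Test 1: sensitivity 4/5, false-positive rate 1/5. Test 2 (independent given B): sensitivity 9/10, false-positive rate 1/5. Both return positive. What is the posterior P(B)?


After test 1: P(+) = 4/5*1/17 + 1/5*16/17 = 4/17
P(B|+) = (4/85)/(4/17) = 1/5
After test 2 (use post1 as new prior): P(+) = 9/10*1/5 + 1/5*4/5 = 17/50
P(B|+,+) = (9/50)/(17/50) = 9/17

9/17


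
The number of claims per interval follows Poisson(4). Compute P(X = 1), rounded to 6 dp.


P(X=1) = e^(-4) * 4^1 / 1!
≈ 0.01831563889 * 4 / 1
≈ 0.073263

0.073263


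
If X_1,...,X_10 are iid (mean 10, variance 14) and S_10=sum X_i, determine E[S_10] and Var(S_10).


E[S_n] = n*mu = 10*10 = 100
Var(S_n) = n*sigma^2 = 10*14 = 140

E[S_10]=100, Var(S_10)=140


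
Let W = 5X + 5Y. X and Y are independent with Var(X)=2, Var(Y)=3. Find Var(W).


Independence => Cov(X,Y)=0
Var(5X + 5Y) = 5^2*Var(X) + 5^2*Var(Y)
= 25*2 + 25*3 = 125

125


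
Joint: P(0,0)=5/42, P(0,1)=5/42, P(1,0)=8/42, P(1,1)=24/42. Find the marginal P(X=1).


P(X=1) = P(1,0)+P(1,1) = 8/42 + 24/42 = 32/42 = 16/21

16/21


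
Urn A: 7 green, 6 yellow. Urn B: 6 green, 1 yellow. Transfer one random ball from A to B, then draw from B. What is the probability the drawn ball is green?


P(transfer green) = 7/13; P(transfer yellow) = 6/13
If green transferred: Urn II has 7 green of 8, so P(green|green moved) = 7/8
If yellow transferred: Urn II has 6 green of 8, so P(green|yellow moved) = 3/4
By total probability: P(green) = 7/13*7/8 + 6/13*3/4 = 85/104

85/104


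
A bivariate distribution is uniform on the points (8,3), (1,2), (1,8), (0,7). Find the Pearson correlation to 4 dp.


Cov(X,Y) = -4.0000, Var(X) = 10.2500, Var(Y) = 6.5000
rho = Cov/(sqrt(VarX)*sqrt(VarY)) = -0.4901

-0.4901


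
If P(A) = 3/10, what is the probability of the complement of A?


P(A') = 1 - P(A) = 1 - 3/10 = 7/10

7/10


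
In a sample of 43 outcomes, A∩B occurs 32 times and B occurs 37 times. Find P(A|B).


P(A|B) = P(A∩B)/P(B) = (32/43)/(37/43) = 32/37

32/37


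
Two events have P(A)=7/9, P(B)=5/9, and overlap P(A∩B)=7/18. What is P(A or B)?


P(A∪B) = P(A) + P(B) - P(A∩B)
= 7/9 + 5/9 - 7/18 = 17/18

17/18


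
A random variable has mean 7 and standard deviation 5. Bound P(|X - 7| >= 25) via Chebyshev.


k = 25/5 = 5
Chebyshev: P(|X-mu| >= k*sigma) <= 1/k^2 = 1/5^2 = 1/25

1/25


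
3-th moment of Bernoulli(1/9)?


For Bernoulli: X in {0,1}
E[X^3] = 0^3*(1-1/9) + 1^3*1/9 = 1/9

1/9


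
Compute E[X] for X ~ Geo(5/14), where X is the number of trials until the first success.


For geometric (trials until first success), E[X] = 1/p = 1/(5/14) = 14/5

14/5


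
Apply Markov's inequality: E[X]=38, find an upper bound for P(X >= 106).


Markov: P(X >= a) <= E[X]/a
P(X >= 106) <= 38/106 = 19/53

19/53


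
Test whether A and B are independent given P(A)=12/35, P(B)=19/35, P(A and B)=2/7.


P(A)*P(B) = 12/35*19/35 = 228/1225
P(A∩B) = 2/7 != 228/1225, so not independent

No, A and B are not independent


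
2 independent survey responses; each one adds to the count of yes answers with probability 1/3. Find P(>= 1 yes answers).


P(at least one) = 1 - P(none)
P(none) = (1 - 1/3)^2 = (2/3)^2 = 4/9
P(at least one) = 1 - 4/9 = 5/9

5/9


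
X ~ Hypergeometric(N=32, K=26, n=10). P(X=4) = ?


P(X=4) = C(26,4)*C(6,6) / C(32,10)
= 14950*1 / 64512240
= 14950/64512240 = 5/21576

5/21576


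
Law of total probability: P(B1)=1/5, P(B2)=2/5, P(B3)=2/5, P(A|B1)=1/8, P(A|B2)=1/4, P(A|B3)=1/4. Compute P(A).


P(A) = P(A|B1)P(B1) + P(A|B2)P(B2) + P(A|B3)P(B3)
= 1/8*1/5 + 1/4*2/5 + 1/4*2/5
= 1/40 + 1/10 + 1/10 = 9/40

9/40


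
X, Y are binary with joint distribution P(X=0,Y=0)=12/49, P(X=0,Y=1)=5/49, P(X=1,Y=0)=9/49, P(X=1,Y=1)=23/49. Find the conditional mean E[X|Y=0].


P(Y=0) = 21/49
E[X|Y=0] = (0*12 + 1*9)/21 = 9/21 = 3/7

3/7


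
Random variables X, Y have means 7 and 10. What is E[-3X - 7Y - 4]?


E[-3X - 7Y - 4] = -3*E[X] - 7*E[Y] - 4
= (-3)*(7) + (-7)*(10) + (-4)
= -21 - 70 - 4 = -95

-95


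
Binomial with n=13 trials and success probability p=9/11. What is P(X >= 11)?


P(X>=11) = P(X=11) + P(X=12) + P(X=13)
= 9790890598008/34522712143931 + 7343167948506/34522712143931 + 2541865828329/34522712143931
= 1788720397713/3138428376721

1788720397713/3138428376721


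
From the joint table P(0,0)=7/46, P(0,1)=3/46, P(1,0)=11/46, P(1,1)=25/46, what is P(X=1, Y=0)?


Read from table: P(X=1, Y=0) = 11/46

11/46


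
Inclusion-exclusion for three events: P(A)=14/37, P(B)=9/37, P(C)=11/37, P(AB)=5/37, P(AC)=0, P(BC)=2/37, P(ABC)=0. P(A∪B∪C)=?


P(A∪B∪C) = P(A)+P(B)+P(C) - P(AB)-P(AC)-P(BC) + P(ABC)
= 14/37+9/37+11/37 - 5/37-0-2/37 + 0
= 27/37

27/37


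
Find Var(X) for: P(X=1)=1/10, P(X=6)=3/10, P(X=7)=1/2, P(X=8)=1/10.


E[X] = 31/5, E[X^2] = 209/5
Var(X) = E[X^2] - (E[X])^2 = 209/5 - (31/5)^2 = 84/25

84/25


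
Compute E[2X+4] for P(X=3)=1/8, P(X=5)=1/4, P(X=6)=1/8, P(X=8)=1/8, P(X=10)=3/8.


E[2X+4] = sum(g(x)*P(x))
= 10*1/8 + 14*1/4 + 16*1/8 + 20*1/8 + 24*3/8
= 73/4

73/4


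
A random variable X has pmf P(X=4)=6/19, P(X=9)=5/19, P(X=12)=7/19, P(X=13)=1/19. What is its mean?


E[X] = sum(x * P(x))
= 4*6/19 + 9*5/19 + 12*7/19 + 13*1/19
= 166/19

166/19


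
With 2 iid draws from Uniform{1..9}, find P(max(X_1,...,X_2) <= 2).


P(max <= 2) = P(all X_i <= 2) = (P(X_1 <= 2))^2
= (2/9)^2 = 4/81

4/81


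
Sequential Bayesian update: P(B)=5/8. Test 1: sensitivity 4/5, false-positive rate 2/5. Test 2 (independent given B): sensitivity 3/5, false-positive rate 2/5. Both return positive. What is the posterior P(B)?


After test 1: P(+) = 4/5*5/8 + 2/5*3/8 = 13/20
P(B|+) = (1/2)/(13/20) = 10/13
After test 2 (use post1 as new prior): P(+) = 3/5*10/13 + 2/5*3/13 = 36/65
P(B|+,+) = (6/13)/(36/65) = 5/6

5/6


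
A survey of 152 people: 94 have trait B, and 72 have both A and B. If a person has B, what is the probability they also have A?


P(A|B) = P(A∩B)/P(B) = (72/152)/(94/152) = 72/94 = 36/47

36/47


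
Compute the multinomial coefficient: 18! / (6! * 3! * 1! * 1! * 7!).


18! = 6402373705728000
Denominator: 6!=720 * 3!=6 * 1!=1 * 1!=1 * 7!=5040
Coefficient = 6402373705728000 / 21772800 = 294053760

294053760


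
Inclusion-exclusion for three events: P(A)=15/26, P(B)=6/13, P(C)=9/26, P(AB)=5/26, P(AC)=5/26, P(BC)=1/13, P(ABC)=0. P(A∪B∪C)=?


P(A∪B∪C) = P(A)+P(B)+P(C) - P(AB)-P(AC)-P(BC) + P(ABC)
= 15/26+6/13+9/26 - 5/26-5/26-1/13 + 0
= 12/13

12/13


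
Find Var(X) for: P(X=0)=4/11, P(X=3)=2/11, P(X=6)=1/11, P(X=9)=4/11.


E[X] = 48/11, E[X^2] = 378/11
Var(X) = E[X^2] - (E[X])^2 = 378/11 - (48/11)^2 = 1854/121

1854/121


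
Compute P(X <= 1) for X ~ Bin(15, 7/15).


P(X<=1) = P(X=0) + P(X=1)
= 35184372088832/437893890380859375 + 30786325577728/29192926025390625
= 496979255754752/437893890380859375

496979255754752/437893890380859375


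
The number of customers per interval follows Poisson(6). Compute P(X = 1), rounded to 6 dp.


P(X=1) = e^(-6) * 6^1 / 1!
≈ 0.002478752177 * 6 / 1
≈ 0.014873

0.014873


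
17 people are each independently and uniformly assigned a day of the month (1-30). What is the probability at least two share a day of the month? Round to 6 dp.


P(all different) = prod((30-i)/30 for i=0..16) = 0.003299
P(at least one match) = 1 - 0.003299 = 0.996701

0.996701


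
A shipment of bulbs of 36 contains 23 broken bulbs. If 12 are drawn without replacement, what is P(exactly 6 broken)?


P(X=6) = C(23,6)*C(13,6) / C(36,12)
= 100947*1716 / 1251677700
= 173225052/1251677700 = 52877/382075

52877/382075


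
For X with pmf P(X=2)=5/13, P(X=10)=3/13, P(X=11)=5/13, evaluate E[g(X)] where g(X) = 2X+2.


E[2X+2] = sum(g(x)*P(x))
= 6*5/13 + 22*3/13 + 24*5/13
= 216/13

216/13


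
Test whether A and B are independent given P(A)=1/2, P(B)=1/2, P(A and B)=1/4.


P(A)*P(B) = 1/2*1/2 = 1/4
P(A∩B) = 1/4, which equals P(A)P(B), so independent

Yes, A and B are independent


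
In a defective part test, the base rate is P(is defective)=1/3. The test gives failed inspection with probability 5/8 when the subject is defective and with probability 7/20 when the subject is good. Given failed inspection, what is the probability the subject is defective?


P(A) = P(A|B)P(B) + P(A|B')P(B') = 5/8*1/3 + 7/20*2/3 = 53/120
P(B|A) = P(A|B)P(B)/P(A) = (5/24)/(53/120) = 25/53

25/53


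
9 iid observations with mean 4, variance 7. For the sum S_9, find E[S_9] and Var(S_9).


E[S_n] = n*mu = 9*4 = 36
Var(S_n) = n*sigma^2 = 9*7 = 63

E[S_9]=36, Var(S_9)=63


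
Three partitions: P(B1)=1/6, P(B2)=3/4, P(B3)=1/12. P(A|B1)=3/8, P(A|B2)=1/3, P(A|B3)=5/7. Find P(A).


P(A) = P(A|B1)P(B1) + P(A|B2)P(B2) + P(A|B3)P(B3)
= 3/8*1/6 + 1/3*3/4 + 5/7*1/12
= 1/16 + 1/4 + 5/84 = 125/336

125/336


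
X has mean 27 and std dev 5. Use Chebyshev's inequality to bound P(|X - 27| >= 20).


k = 20/5 = 4
Chebyshev: P(|X-mu| >= k*sigma) <= 1/k^2 = 1/4^2 = 1/16

1/16


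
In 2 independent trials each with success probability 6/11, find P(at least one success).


P(at least one) = 1 - P(none)
P(none) = (1 - 6/11)^2 = (5/11)^2 = 25/121
P(at least one) = 1 - 25/121 = 96/121

96/121


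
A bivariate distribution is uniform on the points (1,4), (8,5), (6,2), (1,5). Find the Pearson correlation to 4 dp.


Cov(X,Y) = -0.7500, Var(X) = 9.5000, Var(Y) = 1.5000
rho = Cov/(sqrt(VarX)*sqrt(VarY)) = -0.1987

-0.1987


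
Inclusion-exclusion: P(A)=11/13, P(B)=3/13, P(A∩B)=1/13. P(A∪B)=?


P(A∪B) = P(A) + P(B) - P(A∩B)
= 11/13 + 3/13 - 1/13 = 1

1


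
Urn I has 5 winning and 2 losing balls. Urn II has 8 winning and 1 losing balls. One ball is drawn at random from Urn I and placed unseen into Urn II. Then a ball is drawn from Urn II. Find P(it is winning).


P(transfer winning) = 5/7; P(transfer losing) = 2/7
If winning transferred: Urn II has 9 winning of 10, so P(winning|winning moved) = 9/10
If losing transferred: Urn II has 8 winning of 10, so P(winning|losing moved) = 4/5
By total probability: P(winning) = 5/7*9/10 + 2/7*4/5 = 61/70

61/70


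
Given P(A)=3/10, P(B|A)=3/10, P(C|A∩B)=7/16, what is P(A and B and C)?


P(A∩B∩C) = P(A) * P(B|A) * P(C|A∩B)
= 3/10 * 3/10 * 7/16
= 9/100 * 7/16 = 63/1600

63/1600


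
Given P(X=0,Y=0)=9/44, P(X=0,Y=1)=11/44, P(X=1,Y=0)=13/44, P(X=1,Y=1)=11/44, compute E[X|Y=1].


P(Y=1) = 22/44
E[X|Y=1] = (0*11 + 1*11)/22 = 11/22 = 1/2

1/2


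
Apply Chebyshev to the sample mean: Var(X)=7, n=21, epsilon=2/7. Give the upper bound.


Var(Xbar) = Var(X)/n = 7/21
Chebyshev: P(|Xbar-mu| >= 2/7) <= Var(Xbar)/(2/7)^2 = (1/3)/(4/49) = 49/12
Bound exceeds 1, so trivial bound: 1

1


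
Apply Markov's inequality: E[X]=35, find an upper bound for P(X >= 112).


Markov: P(X >= a) <= E[X]/a
P(X >= 112) <= 35/112 = 5/16

5/16


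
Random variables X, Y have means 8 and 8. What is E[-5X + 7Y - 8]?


E[-5X + 7Y - 8] = -5*E[X] + 7*E[Y] - 8
= (-5)*(8) + (7)*(8) + (-8)
= -40 + 56 - 8 = 8

8


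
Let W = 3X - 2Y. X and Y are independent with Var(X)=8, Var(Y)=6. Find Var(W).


Independence => Cov(X,Y)=0
Var(3X - 2Y) = 3^2*Var(X) + (-2)^2*Var(Y)
= 9*8 + 4*6 = 96

96


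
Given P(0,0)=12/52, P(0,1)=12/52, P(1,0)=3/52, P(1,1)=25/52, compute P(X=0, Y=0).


Read from table: P(X=0, Y=0) = 12/52 = 3/13

3/13


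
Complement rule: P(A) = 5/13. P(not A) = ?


P(A') = 1 - P(A) = 1 - 5/13 = 8/13

8/13


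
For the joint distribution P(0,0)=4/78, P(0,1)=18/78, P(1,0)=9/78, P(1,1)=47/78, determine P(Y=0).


P(Y=0) = P(0,0)+P(1,0) = 4/78 + 9/78 = 13/78 = 1/6

1/6


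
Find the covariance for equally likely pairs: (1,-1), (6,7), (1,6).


E[X]=8/3, E[Y]=4, E[XY]=47/3
Cov(X,Y) = E[XY] - E[X]E[Y] = 47/3 - 8/3*4 = 5

5


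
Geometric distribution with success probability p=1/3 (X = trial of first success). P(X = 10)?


P(X=10) = (1-p)^9 * p = (2/3)^9 * 1/3
= 512/19683 * 1/3 = 512/59049

512/59049


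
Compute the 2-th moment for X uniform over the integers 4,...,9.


E[X^2] = (1/6) * sum(x^2 for x=4..9)
= 271/6

271/6


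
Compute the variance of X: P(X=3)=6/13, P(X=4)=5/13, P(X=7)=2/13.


E[X] = 4, E[X^2] = 232/13
Var(X) = E[X^2] - (E[X])^2 = 232/13 - (4)^2 = 24/13

24/13


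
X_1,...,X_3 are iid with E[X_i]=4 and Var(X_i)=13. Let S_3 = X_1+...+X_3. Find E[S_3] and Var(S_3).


E[S_n] = n*mu = 3*4 = 12
Var(S_n) = n*sigma^2 = 3*13 = 39

E[S_3]=12, Var(S_3)=39


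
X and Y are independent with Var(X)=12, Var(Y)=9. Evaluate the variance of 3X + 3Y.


Independence => Cov(X,Y)=0
Var(3X + 3Y) = 3^2*Var(X) + 3^2*Var(Y)
= 9*12 + 9*9 = 189

189


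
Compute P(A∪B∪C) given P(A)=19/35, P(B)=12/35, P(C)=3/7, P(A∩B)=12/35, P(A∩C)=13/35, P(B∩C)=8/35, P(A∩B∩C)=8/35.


P(A∪B∪C) = P(A)+P(B)+P(C) - P(AB)-P(AC)-P(BC) + P(ABC)
= 19/35+12/35+3/7 - 12/35-13/35-8/35 + 8/35
= 3/5

3/5


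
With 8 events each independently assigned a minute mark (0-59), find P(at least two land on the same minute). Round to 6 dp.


P(all different) = prod((60-i)/60 for i=0..7) = 0.614209
P(at least one match) = 1 - 0.614209 = 0.385791

0.385791


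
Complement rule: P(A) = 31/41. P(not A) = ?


P(A') = 1 - P(A) = 1 - 31/41 = 10/41

10/41


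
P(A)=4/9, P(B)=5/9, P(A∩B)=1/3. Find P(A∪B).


P(A∪B) = P(A) + P(B) - P(A∩B)
= 4/9 + 5/9 - 1/3 = 2/3

2/3


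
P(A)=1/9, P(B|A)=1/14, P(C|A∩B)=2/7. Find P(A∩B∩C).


P(A∩B∩C) = P(A) * P(B|A) * P(C|A∩B)
= 1/9 * 1/14 * 2/7
= 1/126 * 2/7 = 1/441

1/441


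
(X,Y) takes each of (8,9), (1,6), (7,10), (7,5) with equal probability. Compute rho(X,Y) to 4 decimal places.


Cov(X,Y) = 2.6250, Var(X) = 7.6875, Var(Y) = 4.2500
rho = Cov/(sqrt(VarX)*sqrt(VarY)) = 0.4592

0.4592


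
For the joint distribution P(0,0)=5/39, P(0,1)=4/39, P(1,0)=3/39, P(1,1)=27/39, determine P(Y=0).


P(Y=0) = P(0,0)+P(1,0) = 5/39 + 3/39 = 8/39

8/39


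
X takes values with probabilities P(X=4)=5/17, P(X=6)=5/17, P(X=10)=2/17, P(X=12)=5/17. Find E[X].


E[X] = sum(x * P(x))
= 4*5/17 + 6*5/17 + 10*2/17 + 12*5/17
= 130/17

130/17


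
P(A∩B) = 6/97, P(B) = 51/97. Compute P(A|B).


P(A|B) = P(A∩B)/P(B) = (6/97)/(51/97) = 6/51 = 2/17

2/17


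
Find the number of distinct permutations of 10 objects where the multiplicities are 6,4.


10! = 3628800
Denominator: 6!=720 * 4!=24
Coefficient = 3628800 / 17280 = 210

210


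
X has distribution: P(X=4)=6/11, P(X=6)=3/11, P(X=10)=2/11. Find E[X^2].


E[X^2] = sum(g(x)*P(x))
= 16*6/11 + 36*3/11 + 100*2/11
= 404/11

404/11


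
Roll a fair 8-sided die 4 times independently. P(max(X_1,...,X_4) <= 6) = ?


P(max <= 6) = P(all X_i <= 6) = (P(X_1 <= 6))^4
= (6/8)^4 = (3/4)^4 = 81/256

81/256


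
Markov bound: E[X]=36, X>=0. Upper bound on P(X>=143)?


Markov: P(X >= a) <= E[X]/a
P(X >= 143) <= 36/143

36/143


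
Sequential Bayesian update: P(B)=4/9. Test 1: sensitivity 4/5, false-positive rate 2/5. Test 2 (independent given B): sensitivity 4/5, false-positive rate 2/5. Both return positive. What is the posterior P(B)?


After test 1: P(+) = 4/5*4/9 + 2/5*5/9 = 26/45
P(B|+) = (16/45)/(26/45) = 8/13
After test 2 (use post1 as new prior): P(+) = 4/5*8/13 + 2/5*5/13 = 42/65
P(B|+,+) = (32/65)/(42/65) = 16/21

16/21


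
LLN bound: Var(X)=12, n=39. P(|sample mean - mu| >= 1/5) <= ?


Var(Xbar) = Var(X)/n = 12/39
Chebyshev: P(|Xbar-mu| >= 1/5) <= Var(Xbar)/(1/5)^2 = (4/13)/(1/25) = 100/13
Bound exceeds 1, so trivial bound: 1

1


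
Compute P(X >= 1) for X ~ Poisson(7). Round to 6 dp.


P(X>=1) = 1 - P(X<=0) = 1 - (e^(-7)*7^0/0!)
≈ 1 - 0.0009118820 = 0.9990881180
≈ 0.999088

0.999088


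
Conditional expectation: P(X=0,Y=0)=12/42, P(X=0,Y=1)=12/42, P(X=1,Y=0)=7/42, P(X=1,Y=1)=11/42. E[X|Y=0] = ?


P(Y=0) = 19/42
E[X|Y=0] = (0*12 + 1*7)/19 = 7/19

7/19


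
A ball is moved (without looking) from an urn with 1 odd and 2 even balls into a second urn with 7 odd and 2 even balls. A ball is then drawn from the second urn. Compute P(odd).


P(transfer odd) = 1/3; P(transfer even) = 2/3
If odd transferred: Urn II has 8 odd of 10, so P(odd|odd moved) = 4/5
If even transferred: Urn II has 7 odd of 10, so P(odd|even moved) = 7/10
By total probability: P(odd) = 1/3*4/5 + 2/3*7/10 = 11/15

11/15


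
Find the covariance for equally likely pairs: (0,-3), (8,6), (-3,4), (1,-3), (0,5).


E[X]=6/5, E[Y]=9/5, E[XY]=33/5
Cov(X,Y) = E[XY] - E[X]E[Y] = 33/5 - 6/5*9/5 = 111/25

111/25


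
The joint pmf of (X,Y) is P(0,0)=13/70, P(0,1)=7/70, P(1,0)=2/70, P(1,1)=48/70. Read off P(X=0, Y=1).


Read from table: P(X=0, Y=1) = 7/70 = 1/10

1/10


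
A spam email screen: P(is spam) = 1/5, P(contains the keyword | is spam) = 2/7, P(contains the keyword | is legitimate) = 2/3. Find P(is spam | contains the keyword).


P(A) = P(A|B)P(B) + P(A|B')P(B') = 2/7*1/5 + 2/3*4/5 = 62/105
P(B|A) = P(A|B)P(B)/P(A) = (2/35)/(62/105) = 3/31

3/31


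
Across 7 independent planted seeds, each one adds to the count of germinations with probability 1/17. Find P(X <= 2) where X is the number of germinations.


P(X<=2) = P(X=0) + P(X=1) + P(X=2)
= 268435456/410338673 + 117440512/410338673 + 22020096/410338673
= 407896064/410338673

407896064/410338673


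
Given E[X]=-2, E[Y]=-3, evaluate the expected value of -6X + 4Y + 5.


E[-6X + 4Y + 5] = -6*E[X] + 4*E[Y] + 5
= (-6)*(-2) + (4)*(-3) + (5)
= 12 - 12 + 5 = 5

5


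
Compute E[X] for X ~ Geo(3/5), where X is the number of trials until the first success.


For geometric (trials until first success), E[X] = 1/p = 1/(3/5) = 5/3

5/3


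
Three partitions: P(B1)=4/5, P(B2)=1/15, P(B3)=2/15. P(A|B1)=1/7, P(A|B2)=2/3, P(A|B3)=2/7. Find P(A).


P(A) = P(A|B1)P(B1) + P(A|B2)P(B2) + P(A|B3)P(B3)
= 1/7*4/5 + 2/3*1/15 + 2/7*2/15
= 4/35 + 2/45 + 4/105 = 62/315

62/315


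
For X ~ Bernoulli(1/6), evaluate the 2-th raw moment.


For Bernoulli: X in {0,1}
E[X^2] = 0^2*(1-1/6) + 1^2*1/6 = 1/6

1/6


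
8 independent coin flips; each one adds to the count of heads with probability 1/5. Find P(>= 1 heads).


P(at least one) = 1 - P(none)
P(none) = (1 - 1/5)^8 = (4/5)^8 = 65536/390625
P(at least one) = 1 - 65536/390625 = 325089/390625

325089/390625


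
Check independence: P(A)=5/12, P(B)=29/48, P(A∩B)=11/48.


P(A)*P(B) = 5/12*29/48 = 145/576
P(A∩B) = 11/48 != 145/576, so not independent

No, A and B are not independent


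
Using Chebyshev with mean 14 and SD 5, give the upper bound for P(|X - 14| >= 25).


k = 25/5 = 5
Chebyshev: P(|X-mu| >= k*sigma) <= 1/k^2 = 1/5^2 = 1/25

1/25


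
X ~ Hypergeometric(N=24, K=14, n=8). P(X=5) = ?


P(X=5) = C(14,5)*C(10,3) / C(24,8)
= 2002*120 / 735471
= 240240/735471 = 7280/22287

7280/22287


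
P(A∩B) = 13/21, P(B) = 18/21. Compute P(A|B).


P(A|B) = P(A∩B)/P(B) = (13/21)/(18/21) = 13/18

13/18


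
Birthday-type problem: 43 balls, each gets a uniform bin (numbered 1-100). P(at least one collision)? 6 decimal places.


P(all different) = prod((100-i)/100 for i=0..42) = 0.000023
P(at least one match) = 1 - 0.000023 = 0.999977

0.999977


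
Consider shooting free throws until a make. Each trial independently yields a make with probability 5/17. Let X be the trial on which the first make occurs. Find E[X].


For geometric (trials until first success), E[X] = 1/p = 1/(5/17) = 17/5

17/5


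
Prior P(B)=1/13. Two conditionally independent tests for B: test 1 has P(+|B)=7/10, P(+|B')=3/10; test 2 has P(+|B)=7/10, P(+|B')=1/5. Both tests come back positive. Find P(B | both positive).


After test 1: P(+) = 7/10*1/13 + 3/10*12/13 = 43/130
P(B|+) = (7/130)/(43/130) = 7/43
After test 2 (use post1 as new prior): P(+) = 7/10*7/43 + 1/5*36/43 = 121/430
P(B|+,+) = (49/430)/(121/430) = 49/121

49/121


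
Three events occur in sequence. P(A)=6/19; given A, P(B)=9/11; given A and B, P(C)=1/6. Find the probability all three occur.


P(A∩B∩C) = P(A) * P(B|A) * P(C|A∩B)
= 6/19 * 9/11 * 1/6
= 54/209 * 1/6 = 9/209

9/209


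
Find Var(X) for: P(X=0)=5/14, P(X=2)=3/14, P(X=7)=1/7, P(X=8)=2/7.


E[X] = 26/7, E[X^2] = 183/7
Var(X) = E[X^2] - (E[X])^2 = 183/7 - (26/7)^2 = 605/49

605/49


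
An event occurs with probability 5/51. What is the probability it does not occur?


P(A') = 1 - P(A) = 1 - 5/51 = 46/51

46/51


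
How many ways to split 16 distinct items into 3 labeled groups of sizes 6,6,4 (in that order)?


16! = 20922789888000
Denominator: 6!=720 * 6!=720 * 4!=24
Coefficient = 20922789888000 / 12441600 = 1681680

1681680


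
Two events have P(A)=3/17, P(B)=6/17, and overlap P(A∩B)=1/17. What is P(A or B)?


P(A∪B) = P(A) + P(B) - P(A∩B)
= 3/17 + 6/17 - 1/17 = 8/17

8/17


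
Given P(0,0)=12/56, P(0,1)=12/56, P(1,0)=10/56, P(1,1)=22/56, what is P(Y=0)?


P(Y=0) = P(0,0)+P(1,0) = 12/56 + 10/56 = 22/56 = 11/28

11/28


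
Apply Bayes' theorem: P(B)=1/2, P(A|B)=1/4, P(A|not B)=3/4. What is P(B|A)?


P(A) = P(A|B)P(B) + P(A|B')P(B') = 1/4*1/2 + 3/4*1/2 = 1/2
P(B|A) = P(A|B)P(B)/P(A) = (1/8)/(1/2) = 1/4

1/4


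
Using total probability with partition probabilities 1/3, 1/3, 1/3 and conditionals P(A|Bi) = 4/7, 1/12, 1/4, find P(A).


P(A) = P(A|B1)P(B1) + P(A|B2)P(B2) + P(A|B3)P(B3)
= 4/7*1/3 + 1/12*1/3 + 1/4*1/3
= 4/21 + 1/36 + 1/12 = 19/63

19/63


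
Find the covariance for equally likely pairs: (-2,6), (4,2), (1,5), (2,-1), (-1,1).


E[X]=4/5, E[Y]=13/5, E[XY]=-2/5
Cov(X,Y) = E[XY] - E[X]E[Y] = -2/5 - 4/5*13/5 = -62/25

-62/25


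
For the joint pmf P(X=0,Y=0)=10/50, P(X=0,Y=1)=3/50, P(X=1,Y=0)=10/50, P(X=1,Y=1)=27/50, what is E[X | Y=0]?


P(Y=0) = 20/50
E[X|Y=0] = (0*10 + 1*10)/20 = 10/20 = 1/2

1/2


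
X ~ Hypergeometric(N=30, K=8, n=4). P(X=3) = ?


P(X=3) = C(8,3)*C(22,1) / C(30,4)
= 56*22 / 27405
= 1232/27405 = 176/3915

176/3915


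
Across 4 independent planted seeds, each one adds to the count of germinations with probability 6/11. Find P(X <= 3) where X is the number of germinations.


P(X<=3) = P(X=0) + P(X=1) + P(X=2) + P(X=3)
= 625/14641 + 3000/14641 + 5400/14641 + 4320/14641
= 13345/14641

13345/14641


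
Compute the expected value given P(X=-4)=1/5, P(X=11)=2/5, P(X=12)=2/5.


E[X] = sum(x * P(x))
= -4*1/5 + 11*2/5 + 12*2/5
= 42/5

42/5


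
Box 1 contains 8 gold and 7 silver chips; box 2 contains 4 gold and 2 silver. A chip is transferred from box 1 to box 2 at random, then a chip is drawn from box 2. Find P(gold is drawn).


P(transfer gold) = 8/15; P(transfer silver) = 7/15
If gold transferred: Urn II has 5 gold of 7, so P(gold|gold moved) = 5/7
If silver transferred: Urn II has 4 gold of 7, so P(gold|silver moved) = 4/7
By total probability: P(gold) = 8/15*5/7 + 7/15*4/7 = 68/105

68/105


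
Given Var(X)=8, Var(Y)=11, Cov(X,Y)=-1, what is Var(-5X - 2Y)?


Var(-5X - 2Y) = (-5)^2*Var(X) + (-2)^2*Var(Y) + 2*(-5)*(-2)*Cov(X,Y)
= 25*8 + 4*11 + 20*(-1)
= 200 + 44 - 20 = 224

224


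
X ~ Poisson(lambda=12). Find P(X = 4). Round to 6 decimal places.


P(X=4) = e^(-12) * 12^4 / 4!
≈ 0.000006144212353 * 20736 / 24
≈ 0.005309

0.005309


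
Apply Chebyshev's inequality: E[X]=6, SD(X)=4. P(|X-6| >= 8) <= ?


k = 8/4 = 2
Chebyshev: P(|X-mu| >= k*sigma) <= 1/k^2 = 1/2^2 = 1/4

1/4


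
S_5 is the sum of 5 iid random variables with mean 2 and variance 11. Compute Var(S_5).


By independence, Var(S_n) = n*Var(X_1) = 5*11 = 55

55


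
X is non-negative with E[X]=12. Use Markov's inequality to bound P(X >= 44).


Markov: P(X >= a) <= E[X]/a
P(X >= 44) <= 12/44 = 3/11

3/11


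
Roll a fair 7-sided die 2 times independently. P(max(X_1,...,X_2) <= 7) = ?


P(max <= 7) = P(all X_i <= 7) = (P(X_1 <= 7))^2
= (7/7)^2 = 1^2 = 1

1


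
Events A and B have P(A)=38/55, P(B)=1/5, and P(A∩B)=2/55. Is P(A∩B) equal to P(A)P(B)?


P(A)*P(B) = 38/55*1/5 = 38/275
P(A∩B) = 2/55 != 38/275, so not independent

No, A and B are not independent


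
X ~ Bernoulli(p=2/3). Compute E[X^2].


For Bernoulli: X in {0,1}
E[X^2] = 0^2*(1-2/3) + 1^2*2/3 = 2/3

2/3


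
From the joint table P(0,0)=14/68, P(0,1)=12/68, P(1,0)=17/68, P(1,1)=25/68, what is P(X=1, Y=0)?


Read from table: P(X=1, Y=0) = 17/68 = 1/4

1/4


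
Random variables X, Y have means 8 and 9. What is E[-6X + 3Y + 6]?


E[-6X + 3Y + 6] = -6*E[X] + 3*E[Y] + 6
= (-6)*(8) + (3)*(9) + (6)
= -48 + 27 + 6 = -15

-15


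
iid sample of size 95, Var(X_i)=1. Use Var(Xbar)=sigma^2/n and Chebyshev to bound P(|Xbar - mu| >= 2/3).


Var(Xbar) = Var(X)/n = 1/95
Chebyshev: P(|Xbar-mu| >= 2/3) <= Var(Xbar)/(2/3)^2 = (1/95)/(4/9) = 9/380

9/380


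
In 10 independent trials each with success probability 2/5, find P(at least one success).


P(at least one) = 1 - P(none)
P(none) = (1 - 2/5)^10 = (3/5)^10 = 59049/9765625
P(at least one) = 1 - 59049/9765625 = 9706576/9765625

9706576/9765625


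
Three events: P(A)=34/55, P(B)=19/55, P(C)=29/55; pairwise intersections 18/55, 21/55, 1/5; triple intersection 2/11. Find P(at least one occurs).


P(A∪B∪C) = P(A)+P(B)+P(C) - P(AB)-P(AC)-P(BC) + P(ABC)
= 34/55+19/55+29/55 - 18/55-21/55-1/5 + 2/11
= 42/55

42/55


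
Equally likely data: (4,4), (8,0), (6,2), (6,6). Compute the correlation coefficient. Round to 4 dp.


Cov(X,Y) = -2.0000, Var(X) = 2.0000, Var(Y) = 5.0000
rho = Cov/(sqrt(VarX)*sqrt(VarY)) = -0.6325

-0.6325


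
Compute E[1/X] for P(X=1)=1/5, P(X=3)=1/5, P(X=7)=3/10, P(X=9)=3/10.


E[1/X] = sum(g(x)*P(x))
= 1*1/5 + 1/3*1/5 + 1/7*3/10 + 1/9*3/10
= 12/35

12/35


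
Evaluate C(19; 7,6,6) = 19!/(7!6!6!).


19! = 121645100408832000
Denominator: 7!=5040 * 6!=720 * 6!=720
Coefficient = 121645100408832000 / 2612736000 = 46558512

46558512


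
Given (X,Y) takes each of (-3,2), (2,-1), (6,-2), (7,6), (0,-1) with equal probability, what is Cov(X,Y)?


E[X]=12/5, E[Y]=4/5, E[XY]=22/5
Cov(X,Y) = E[XY] - E[X]E[Y] = 22/5 - 12/5*4/5 = 62/25

62/25


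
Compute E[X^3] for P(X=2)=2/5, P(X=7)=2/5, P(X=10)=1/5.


E[X^3] = sum(g(x)*P(x))
= 8*2/5 + 343*2/5 + 1000*1/5
= 1702/5

1702/5


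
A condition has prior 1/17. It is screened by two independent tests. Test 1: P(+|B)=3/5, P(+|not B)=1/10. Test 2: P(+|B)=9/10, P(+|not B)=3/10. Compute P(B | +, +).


After test 1: P(+) = 3/5*1/17 + 1/10*16/17 = 11/85
P(B|+) = (3/85)/(11/85) = 3/11
After test 2 (use post1 as new prior): P(+) = 9/10*3/11 + 3/10*8/11 = 51/110
P(B|+,+) = (27/110)/(51/110) = 9/17

9/17


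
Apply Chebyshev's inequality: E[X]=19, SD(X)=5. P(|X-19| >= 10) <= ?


k = 10/5 = 2
Chebyshev: P(|X-mu| >= k*sigma) <= 1/k^2 = 1/2^2 = 1/4

1/4


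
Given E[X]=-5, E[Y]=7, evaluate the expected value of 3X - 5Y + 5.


E[3X - 5Y + 5] = 3*E[X] - 5*E[Y] + 5
= (3)*(-5) + (-5)*(7) + (5)
= -15 - 35 + 5 = -45

-45


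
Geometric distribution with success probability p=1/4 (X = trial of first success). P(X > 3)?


P(X > 3) = P(first 3 trials all fail) = (1-p)^3 = (3/4)^3 = 27/64

27/64


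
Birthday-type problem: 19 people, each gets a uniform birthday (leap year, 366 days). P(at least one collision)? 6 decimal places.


P(all different) = prod((366-i)/366 for i=0..18) = 0.621705
P(at least one match) = 1 - 0.621705 = 0.378295

0.378295


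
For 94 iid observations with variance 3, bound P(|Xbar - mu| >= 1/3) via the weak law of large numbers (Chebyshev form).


Var(Xbar) = Var(X)/n = 3/94
Chebyshev: P(|Xbar-mu| >= 1/3) <= Var(Xbar)/(1/3)^2 = (3/94)/(1/9) = 27/94

27/94


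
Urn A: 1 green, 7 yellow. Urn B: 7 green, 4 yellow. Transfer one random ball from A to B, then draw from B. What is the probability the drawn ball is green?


P(transfer green) = 1/8; P(transfer yellow) = 7/8
If green transferred: Urn II has 8 green of 12, so P(green|green moved) = 2/3
If yellow transferred: Urn II has 7 green of 12, so P(green|yellow moved) = 7/12
By total probability: P(green) = 1/8*2/3 + 7/8*7/12 = 19/32

19/32


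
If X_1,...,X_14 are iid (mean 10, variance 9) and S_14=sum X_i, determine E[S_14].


E[S_n] = n*E[X_1] = 14*10 = 140

140


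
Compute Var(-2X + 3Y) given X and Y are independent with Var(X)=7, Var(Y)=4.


Independence => Cov(X,Y)=0
Var(-2X + 3Y) = (-2)^2*Var(X) + 3^2*Var(Y)
= 4*7 + 9*4 = 64

64


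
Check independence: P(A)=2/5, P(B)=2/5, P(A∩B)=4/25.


P(A)*P(B) = 2/5*2/5 = 4/25
P(A∩B) = 4/25, which equals P(A)P(B), so independent

Yes, A and B are independent


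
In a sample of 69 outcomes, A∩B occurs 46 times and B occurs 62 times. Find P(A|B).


P(A|B) = P(A∩B)/P(B) = (46/69)/(62/69) = 46/62 = 23/31

23/31


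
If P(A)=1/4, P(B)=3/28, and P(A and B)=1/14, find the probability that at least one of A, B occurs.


P(A∪B) = P(A) + P(B) - P(A∩B)
= 1/4 + 3/28 - 1/14 = 2/7

2/7


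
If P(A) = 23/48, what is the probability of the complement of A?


P(A') = 1 - P(A) = 1 - 23/48 = 25/48

25/48


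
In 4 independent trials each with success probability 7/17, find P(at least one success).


P(at least one) = 1 - P(none)
P(none) = (1 - 7/17)^4 = (10/17)^4 = 10000/83521
P(at least one) = 1 - 10000/83521 = 73521/83521

73521/83521


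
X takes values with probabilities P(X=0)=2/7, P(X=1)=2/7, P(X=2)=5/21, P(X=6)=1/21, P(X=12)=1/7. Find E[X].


E[X] = sum(x * P(x))
= 0*2/7 + 1*2/7 + 2*5/21 + 6*1/21 + 12*1/7
= 58/21

58/21


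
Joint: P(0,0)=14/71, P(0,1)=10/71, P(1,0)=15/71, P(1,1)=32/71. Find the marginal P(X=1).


P(X=1) = P(1,0)+P(1,1) = 15/71 + 32/71 = 47/71

47/71


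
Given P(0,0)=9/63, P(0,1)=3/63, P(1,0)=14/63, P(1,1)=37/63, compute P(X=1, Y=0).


Read from table: P(X=1, Y=0) = 14/63 = 2/9

2/9


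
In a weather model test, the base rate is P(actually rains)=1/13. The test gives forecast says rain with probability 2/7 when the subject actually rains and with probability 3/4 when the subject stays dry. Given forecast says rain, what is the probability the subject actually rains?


P(A) = P(A|B)P(B) + P(A|B')P(B') = 2/7*1/13 + 3/4*12/13 = 5/7
P(B|A) = P(A|B)P(B)/P(A) = (2/91)/(5/7) = 2/65

2/65


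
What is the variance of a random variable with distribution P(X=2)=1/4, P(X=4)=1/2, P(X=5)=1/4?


E[X] = 15/4, E[X^2] = 61/4
Var(X) = E[X^2] - (E[X])^2 = 61/4 - (15/4)^2 = 19/16

19/16


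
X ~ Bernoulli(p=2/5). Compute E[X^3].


For Bernoulli: X in {0,1}
E[X^3] = 0^3*(1-2/5) + 1^3*2/5 = 2/5

2/5


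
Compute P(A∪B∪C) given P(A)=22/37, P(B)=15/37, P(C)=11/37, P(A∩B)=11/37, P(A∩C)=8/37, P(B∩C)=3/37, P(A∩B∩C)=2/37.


P(A∪B∪C) = P(A)+P(B)+P(C) - P(AB)-P(AC)-P(BC) + P(ABC)
= 22/37+15/37+11/37 - 11/37-8/37-3/37 + 2/37
= 28/37

28/37


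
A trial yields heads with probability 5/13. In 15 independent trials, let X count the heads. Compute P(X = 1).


P(X=1) = C(15,1) * p^1 * (1-p)^14
= 15 * 5/13 * 4398046511104/3937376385699289
= 329853488332800/51185893014090757

329853488332800/51185893014090757


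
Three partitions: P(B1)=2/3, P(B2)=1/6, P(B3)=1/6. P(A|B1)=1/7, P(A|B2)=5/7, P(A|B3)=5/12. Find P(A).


P(A) = P(A|B1)P(B1) + P(A|B2)P(B2) + P(A|B3)P(B3)
= 1/7*2/3 + 5/7*1/6 + 5/12*1/6
= 2/21 + 5/42 + 5/72 = 143/504

143/504


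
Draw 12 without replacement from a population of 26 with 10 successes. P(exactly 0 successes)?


P(X=0) = C(10,0)*C(16,12) / C(26,12)
= 1*1820 / 9657700
= 1820/9657700 = 7/37145

7/37145


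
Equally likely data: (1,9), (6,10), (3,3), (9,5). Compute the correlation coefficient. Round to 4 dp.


Cov(X,Y) = -1.3125, Var(X) = 9.1875, Var(Y) = 8.1875
rho = Cov/(sqrt(VarX)*sqrt(VarY)) = -0.1513

-0.1513


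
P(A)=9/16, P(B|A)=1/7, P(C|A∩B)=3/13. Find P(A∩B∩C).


P(A∩B∩C) = P(A) * P(B|A) * P(C|A∩B)
= 9/16 * 1/7 * 3/13
= 9/112 * 3/13 = 27/1456

27/1456


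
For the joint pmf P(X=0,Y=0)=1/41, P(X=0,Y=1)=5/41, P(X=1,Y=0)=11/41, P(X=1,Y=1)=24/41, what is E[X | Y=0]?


P(Y=0) = 12/41
E[X|Y=0] = (0*1 + 1*11)/12 = 11/12

11/12


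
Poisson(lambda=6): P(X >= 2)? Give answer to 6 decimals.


P(X>=2) = 1 - P(X<=1) = 1 - (e^(-6)*6^0/0! + e^(-6)*6^1/1!)
≈ 1 - (0.0024787522 + 0.0148725131)
= 1 - 0.0173512653 = 0.9826487347
≈ 0.982649

0.982649


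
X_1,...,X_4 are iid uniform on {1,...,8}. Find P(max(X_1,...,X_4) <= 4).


P(max <= 4) = P(all X_i <= 4) = (P(X_1 <= 4))^4
= (4/8)^4 = (1/2)^4 = 1/16

1/16


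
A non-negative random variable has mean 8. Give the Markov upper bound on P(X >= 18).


Markov: P(X >= a) <= E[X]/a
P(X >= 18) <= 8/18 = 4/9

4/9


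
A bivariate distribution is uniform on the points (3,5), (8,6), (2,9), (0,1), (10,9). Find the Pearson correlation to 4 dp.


Cov(X,Y) = 6.6000, Var(X) = 14.2400, Var(Y) = 8.8000
rho = Cov/(sqrt(VarX)*sqrt(VarY)) = 0.5896

0.5896


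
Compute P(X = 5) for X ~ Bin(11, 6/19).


P(X=5) = C(11,5) * p^5 * (1-p)^6
= 462 * 7776/2476099 * 4826809/47045881
= 17340369254208/116490258898219

17340369254208/116490258898219


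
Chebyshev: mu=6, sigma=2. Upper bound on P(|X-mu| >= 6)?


k = 6/2 = 3
Chebyshev: P(|X-mu| >= k*sigma) <= 1/k^2 = 1/3^2 = 1/9

1/9


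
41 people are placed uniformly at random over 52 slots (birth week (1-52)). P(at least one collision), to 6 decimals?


P(all different) = prod((52-i)/52 for i=0..40) = 0.000000
P(at least one match) = 1 - 0.000000 = 1.000000

1.000000


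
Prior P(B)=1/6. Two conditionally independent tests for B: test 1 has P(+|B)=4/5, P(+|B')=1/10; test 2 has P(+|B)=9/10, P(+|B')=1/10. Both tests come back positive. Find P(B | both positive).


After test 1: P(+) = 4/5*1/6 + 1/10*5/6 = 13/60
P(B|+) = (2/15)/(13/60) = 8/13
After test 2 (use post1 as new prior): P(+) = 9/10*8/13 + 1/10*5/13 = 77/130
P(B|+,+) = (36/65)/(77/130) = 72/77

72/77


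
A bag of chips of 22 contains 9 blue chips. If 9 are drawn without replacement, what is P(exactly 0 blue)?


P(X=0) = C(9,0)*C(13,9) / C(22,9)
= 1*715 / 497420
= 715/497420 = 13/9044

13/9044


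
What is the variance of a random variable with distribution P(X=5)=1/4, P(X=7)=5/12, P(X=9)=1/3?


E[X] = 43/6, E[X^2] = 161/3
Var(X) = E[X^2] - (E[X])^2 = 161/3 - (43/6)^2 = 83/36

83/36


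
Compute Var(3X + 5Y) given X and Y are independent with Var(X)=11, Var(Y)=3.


Independence => Cov(X,Y)=0
Var(3X + 5Y) = 3^2*Var(X) + 5^2*Var(Y)
= 9*11 + 25*3 = 174

174


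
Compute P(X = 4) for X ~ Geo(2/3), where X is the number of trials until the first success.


P(X=4) = (1-p)^3 * p = (1/3)^3 * 2/3
= 1/27 * 2/3 = 2/81

2/81


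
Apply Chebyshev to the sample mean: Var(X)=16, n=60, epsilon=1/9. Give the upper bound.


Var(Xbar) = Var(X)/n = 16/60
Chebyshev: P(|Xbar-mu| >= 1/9) <= Var(Xbar)/(1/9)^2 = (4/15)/(1/81) = 108/5
Bound exceeds 1, so trivial bound: 1

1


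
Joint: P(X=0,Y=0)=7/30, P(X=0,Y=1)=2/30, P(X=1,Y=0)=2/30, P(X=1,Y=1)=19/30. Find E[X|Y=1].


P(Y=1) = 21/30
E[X|Y=1] = (0*2 + 1*19)/21 = 19/21

19/21


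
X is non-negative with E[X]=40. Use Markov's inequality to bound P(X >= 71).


Markov: P(X >= a) <= E[X]/a
P(X >= 71) <= 40/71

40/71


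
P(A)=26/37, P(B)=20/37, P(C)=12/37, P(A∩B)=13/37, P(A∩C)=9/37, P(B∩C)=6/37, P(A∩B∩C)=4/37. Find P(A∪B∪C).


P(A∪B∪C) = P(A)+P(B)+P(C) - P(AB)-P(AC)-P(BC) + P(ABC)
= 26/37+20/37+12/37 - 13/37-9/37-6/37 + 4/37
= 34/37

34/37


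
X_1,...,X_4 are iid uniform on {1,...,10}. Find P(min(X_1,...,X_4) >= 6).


P(min >= 6) = P(all X_i >= 6) = (P(X_1 >= 6))^4
= (5/10)^4 = (1/2)^4 = 1/16

1/16


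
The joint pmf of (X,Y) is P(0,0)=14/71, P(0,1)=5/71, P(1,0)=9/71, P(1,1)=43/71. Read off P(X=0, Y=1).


Read from table: P(X=0, Y=1) = 5/71

5/71


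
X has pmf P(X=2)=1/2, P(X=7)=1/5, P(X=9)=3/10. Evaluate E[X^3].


E[X^3] = sum(x^3 * P(x))
= 8*1/2 + 343*1/5 + 729*3/10
= 2913/10

2913/10


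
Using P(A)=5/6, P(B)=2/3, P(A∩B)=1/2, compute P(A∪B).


P(A∪B) = P(A) + P(B) - P(A∩B)
= 5/6 + 2/3 - 1/2 = 1

1


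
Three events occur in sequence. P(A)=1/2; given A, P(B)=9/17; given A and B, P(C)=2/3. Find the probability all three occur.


P(A∩B∩C) = P(A) * P(B|A) * P(C|A∩B)
= 1/2 * 9/17 * 2/3
= 9/34 * 2/3 = 3/17

3/17


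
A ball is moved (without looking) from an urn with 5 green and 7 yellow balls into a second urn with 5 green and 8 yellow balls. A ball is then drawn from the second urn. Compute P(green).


P(transfer green) = 5/12; P(transfer yellow) = 7/12
If green transferred: Urn II has 6 green of 14, so P(green|green moved) = 3/7
If yellow transferred: Urn II has 5 green of 14, so P(green|yellow moved) = 5/14
By total probability: P(green) = 5/12*3/7 + 7/12*5/14 = 65/168

65/168


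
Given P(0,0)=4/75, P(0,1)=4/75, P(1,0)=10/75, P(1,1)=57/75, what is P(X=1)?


P(X=1) = P(1,0)+P(1,1) = 10/75 + 57/75 = 67/75

67/75


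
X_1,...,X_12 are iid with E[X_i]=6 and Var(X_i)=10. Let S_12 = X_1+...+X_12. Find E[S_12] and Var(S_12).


E[S_n] = n*mu = 12*6 = 72
Var(S_n) = n*sigma^2 = 12*10 = 120

E[S_12]=72, Var(S_12)=120


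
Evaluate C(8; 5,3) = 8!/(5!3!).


8! = 40320
Denominator: 5!=120 * 3!=6
Coefficient = 40320 / 720 = 56

56


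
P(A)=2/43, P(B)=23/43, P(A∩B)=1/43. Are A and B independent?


P(A)*P(B) = 2/43*23/43 = 46/1849
P(A∩B) = 1/43 != 46/1849, so not independent

No, A and B are not independent


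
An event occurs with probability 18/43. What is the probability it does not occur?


P(A') = 1 - P(A) = 1 - 18/43 = 25/43

25/43


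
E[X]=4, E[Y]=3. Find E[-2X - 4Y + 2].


E[-2X - 4Y + 2] = -2*E[X] - 4*E[Y] + 2
= (-2)*(4) + (-4)*(3) + (2)
= -8 - 12 + 2 = -18

-18


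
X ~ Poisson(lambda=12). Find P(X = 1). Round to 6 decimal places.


P(X=1) = e^(-12) * 12^1 / 1!
≈ 0.000006144212353 * 12 / 1
≈ 0.000074

0.000074


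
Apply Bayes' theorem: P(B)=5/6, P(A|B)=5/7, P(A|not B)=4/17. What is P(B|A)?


P(A) = P(A|B)P(B) + P(A|B')P(B') = 5/7*5/6 + 4/17*1/6 = 151/238
P(B|A) = P(A|B)P(B)/P(A) = (25/42)/(151/238) = 425/453

425/453


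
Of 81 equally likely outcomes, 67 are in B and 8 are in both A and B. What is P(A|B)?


P(A|B) = P(A∩B)/P(B) = (8/81)/(67/81) = 8/67

8/67


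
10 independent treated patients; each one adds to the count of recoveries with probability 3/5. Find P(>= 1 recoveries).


P(at least one) = 1 - P(none)
P(none) = (1 - 3/5)^10 = (2/5)^10 = 1024/9765625
P(at least one) = 1 - 1024/9765625 = 9764601/9765625

9764601/9765625


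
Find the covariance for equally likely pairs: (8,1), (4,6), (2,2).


E[X]=14/3, E[Y]=3, E[XY]=12
Cov(X,Y) = E[XY] - E[X]E[Y] = 12 - 14/3*3 = -2

-2


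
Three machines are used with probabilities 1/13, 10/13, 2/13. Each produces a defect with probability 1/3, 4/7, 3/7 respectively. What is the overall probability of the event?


P(A) = P(A|B1)P(B1) + P(A|B2)P(B2) + P(A|B3)P(B3)
= 1/3*1/13 + 4/7*10/13 + 3/7*2/13
= 1/39 + 40/91 + 6/91 = 145/273

145/273


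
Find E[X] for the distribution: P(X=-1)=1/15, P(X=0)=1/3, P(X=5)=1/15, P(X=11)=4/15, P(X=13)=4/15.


E[X] = sum(x * P(x))
= -1*1/15 + 0*1/3 + 5*1/15 + 11*4/15 + 13*4/15
= 20/3

20/3
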